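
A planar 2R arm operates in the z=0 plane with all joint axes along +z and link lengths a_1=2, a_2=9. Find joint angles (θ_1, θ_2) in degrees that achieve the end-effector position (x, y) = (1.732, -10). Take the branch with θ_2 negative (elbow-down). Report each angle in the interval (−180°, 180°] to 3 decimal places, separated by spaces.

-30.000 -60.000

cos θ_2 = (102.9998−2²−9²)/(2·2·9) = 0.5000; θ_2 = -60.0003° (elbow-down)
β = atan2(-10.0000,1.7320) = -80.1739°; ψ = atan2(-7.7943,6.5000) = -50.1739°
θ_1 = β − ψ = -30.0000°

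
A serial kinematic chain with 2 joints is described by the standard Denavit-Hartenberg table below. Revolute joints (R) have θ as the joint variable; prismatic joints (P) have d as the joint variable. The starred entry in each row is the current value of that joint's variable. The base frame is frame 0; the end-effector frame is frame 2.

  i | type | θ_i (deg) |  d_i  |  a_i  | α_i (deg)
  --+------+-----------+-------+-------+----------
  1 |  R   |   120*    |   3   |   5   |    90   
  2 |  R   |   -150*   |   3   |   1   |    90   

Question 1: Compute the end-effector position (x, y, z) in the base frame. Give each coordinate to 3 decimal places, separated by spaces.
0.531 5.080 2.500

after link 1: o_1 = (-2.5000, 4.3301, 3.0000)
after link 2: o_2 = (0.5311, 5.0801, 2.5000)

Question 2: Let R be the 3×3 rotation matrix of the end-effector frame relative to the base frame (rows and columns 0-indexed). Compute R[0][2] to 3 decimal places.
End-effector z-axis (col 2 of R) = (0.2500,-0.4330,0.8660)
R[0][2] = 0.2500

0.250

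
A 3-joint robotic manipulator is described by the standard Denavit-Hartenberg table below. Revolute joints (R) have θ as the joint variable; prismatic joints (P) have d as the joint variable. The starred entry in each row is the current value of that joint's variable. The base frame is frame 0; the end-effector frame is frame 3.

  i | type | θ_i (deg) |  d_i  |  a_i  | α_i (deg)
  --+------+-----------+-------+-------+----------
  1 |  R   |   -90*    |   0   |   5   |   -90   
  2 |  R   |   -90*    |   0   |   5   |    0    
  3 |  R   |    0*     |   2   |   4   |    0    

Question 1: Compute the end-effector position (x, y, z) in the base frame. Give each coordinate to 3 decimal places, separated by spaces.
2.000 -5.000 9.000

after link 1: o_1 = (0.0000, -5.0000, 0.0000)
after link 2: o_2 = (0.0000, -5.0000, 5.0000)
after link 3: o_3 = (2.0000, -5.0000, 9.0000)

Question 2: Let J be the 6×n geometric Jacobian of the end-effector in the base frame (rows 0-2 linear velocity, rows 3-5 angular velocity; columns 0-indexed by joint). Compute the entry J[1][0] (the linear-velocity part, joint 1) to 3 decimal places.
axis z_0 = ẑ; lever o_n−o_0 = (2.0000,-5.0000,9.0000)
cross product → J_v[:, 0] = (5.0000,2.0000,-0.0000)
J_ω[:, 0] = z_0
entry J[1][0] = 2.0000

2.000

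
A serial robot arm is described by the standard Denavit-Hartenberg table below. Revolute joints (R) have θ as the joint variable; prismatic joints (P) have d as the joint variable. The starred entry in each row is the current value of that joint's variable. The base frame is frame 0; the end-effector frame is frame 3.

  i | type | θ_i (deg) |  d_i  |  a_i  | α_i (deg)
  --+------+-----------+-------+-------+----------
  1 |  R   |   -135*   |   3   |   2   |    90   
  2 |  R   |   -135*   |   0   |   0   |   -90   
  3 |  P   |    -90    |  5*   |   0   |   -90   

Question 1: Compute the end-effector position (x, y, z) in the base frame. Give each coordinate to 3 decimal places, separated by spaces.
-3.914 -3.914 -0.536

after link 1: o_1 = (-1.4142, -1.4142, 3.0000)
after link 2: o_2 = (-1.4142, -1.4142, 3.0000)
after link 3: o_3 = (-3.9142, -3.9142, -0.5355)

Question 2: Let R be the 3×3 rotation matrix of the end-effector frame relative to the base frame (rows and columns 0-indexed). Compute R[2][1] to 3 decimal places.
End-effector y-axis (col 1 of R) = (0.5000,0.5000,0.7071)
R[2][1] = 0.7071

0.707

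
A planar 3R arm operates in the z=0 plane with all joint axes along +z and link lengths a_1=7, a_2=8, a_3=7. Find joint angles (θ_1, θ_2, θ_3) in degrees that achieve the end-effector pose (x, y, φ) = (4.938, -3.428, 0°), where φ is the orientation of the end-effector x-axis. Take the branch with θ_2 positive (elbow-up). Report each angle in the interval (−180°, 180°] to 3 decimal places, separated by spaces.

149.999 150.002 59.999

wrist centre = target − a_3·(cos φ, sin φ) = (-2.0620, -3.4280)
cos θ_2 = (16.0030−7²−8²)/(2·7·8) = -0.8660; θ_2 = 150.0022° (elbow-up)
β = atan2(-3.4280,-2.0620) = -121.0276°; ψ = atan2(3.9997,0.0716) = 88.9738°
θ_1 = β − ψ = -210.0014°
θ_3 = φ − θ_1 − θ_2 = 59.9992° (wrapped to (-180°,180°])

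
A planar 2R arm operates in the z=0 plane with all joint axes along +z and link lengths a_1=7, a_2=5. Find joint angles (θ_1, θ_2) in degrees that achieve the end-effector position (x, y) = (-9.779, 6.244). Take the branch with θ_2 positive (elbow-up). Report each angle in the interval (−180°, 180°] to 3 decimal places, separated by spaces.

cos θ_2 = (134.6164−7²−5²)/(2·7·5) = 0.8659; θ_2 = 30.0088° (elbow-up)
β = atan2(6.2440,-9.7790) = 147.4413°; ψ = atan2(2.5007,11.3297) = 12.4466°
θ_1 = β − ψ = 134.9947°

134.995 30.009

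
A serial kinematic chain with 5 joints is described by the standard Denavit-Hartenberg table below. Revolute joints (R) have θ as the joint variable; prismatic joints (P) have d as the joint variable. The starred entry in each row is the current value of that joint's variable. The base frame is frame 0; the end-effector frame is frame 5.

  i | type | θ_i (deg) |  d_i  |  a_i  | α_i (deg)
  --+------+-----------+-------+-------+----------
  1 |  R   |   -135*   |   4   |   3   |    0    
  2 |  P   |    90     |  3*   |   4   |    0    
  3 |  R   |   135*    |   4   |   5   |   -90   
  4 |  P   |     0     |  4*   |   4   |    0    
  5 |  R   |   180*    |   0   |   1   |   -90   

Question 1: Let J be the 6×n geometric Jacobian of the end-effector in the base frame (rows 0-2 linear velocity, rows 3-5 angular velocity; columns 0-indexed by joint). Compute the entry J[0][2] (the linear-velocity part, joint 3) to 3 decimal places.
axis z_2 = (0.0000,0.0000,1.0000); lever o_n−o_2 = (-4.0000,8.0000,4.0000)
cross product → J_v[:, 2] = (-8.0000,-4.0000,0.0000)
J_ω[:, 2] = z_2
entry J[0][2] = -8.0000

-8.000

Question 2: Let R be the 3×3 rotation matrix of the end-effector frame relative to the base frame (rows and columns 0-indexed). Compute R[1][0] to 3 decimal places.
-1.000

End-effector x-axis (col 0 of R) = (-0.0000,-1.0000,-0.0000)
R[1][0] = -1.0000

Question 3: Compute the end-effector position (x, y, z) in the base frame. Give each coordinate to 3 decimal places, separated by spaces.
after link 1: o_1 = (-2.1213, -2.1213, 4.0000)
after link 2: o_2 = (0.7071, -4.9497, 7.0000)
after link 3: o_3 = (0.7071, 0.0503, 11.0000)
after link 4: o_4 = (-3.2929, 4.0503, 11.0000)
after link 5: o_5 = (-3.2929, 3.0503, 11.0000)

-3.293 3.050 11.000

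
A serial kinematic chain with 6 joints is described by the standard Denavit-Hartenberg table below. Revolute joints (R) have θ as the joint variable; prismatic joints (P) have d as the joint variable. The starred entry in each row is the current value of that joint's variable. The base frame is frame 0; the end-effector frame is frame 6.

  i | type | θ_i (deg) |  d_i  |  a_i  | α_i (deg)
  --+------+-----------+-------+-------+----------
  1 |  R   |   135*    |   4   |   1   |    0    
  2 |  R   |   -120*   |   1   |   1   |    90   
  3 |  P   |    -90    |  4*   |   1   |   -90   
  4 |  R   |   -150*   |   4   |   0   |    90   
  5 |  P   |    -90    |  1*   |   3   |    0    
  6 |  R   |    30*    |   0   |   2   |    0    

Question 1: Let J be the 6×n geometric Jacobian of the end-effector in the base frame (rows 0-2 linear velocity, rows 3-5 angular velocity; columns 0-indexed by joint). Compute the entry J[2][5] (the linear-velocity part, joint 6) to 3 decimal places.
axis z_5 = (-0.2241,0.8365,0.5000); lever o_n−o_5 = (-1.5436,-0.9313,0.8660)
cross product → J_v[:, 5] = (1.1901,-0.5777,1.5000)
J_ω[:, 5] = z_5
entry J[2][5] = 1.5000

1.500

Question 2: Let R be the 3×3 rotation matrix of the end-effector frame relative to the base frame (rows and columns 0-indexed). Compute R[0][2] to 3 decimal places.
-0.224

End-effector z-axis (col 2 of R) = (-0.2241,0.8365,0.5000)
R[0][2] = -0.2241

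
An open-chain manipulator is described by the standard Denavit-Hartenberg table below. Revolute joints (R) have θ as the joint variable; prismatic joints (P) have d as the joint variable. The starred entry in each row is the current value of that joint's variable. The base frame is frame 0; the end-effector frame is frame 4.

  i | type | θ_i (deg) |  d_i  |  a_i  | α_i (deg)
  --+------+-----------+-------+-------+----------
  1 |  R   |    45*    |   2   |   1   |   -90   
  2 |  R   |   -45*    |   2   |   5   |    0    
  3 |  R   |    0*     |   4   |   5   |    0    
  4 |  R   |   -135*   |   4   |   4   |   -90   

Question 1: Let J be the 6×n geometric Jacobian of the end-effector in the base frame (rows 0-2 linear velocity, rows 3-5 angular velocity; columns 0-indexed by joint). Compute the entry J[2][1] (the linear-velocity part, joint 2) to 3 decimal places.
axis z_1 = (-0.7071,0.7071,0.0000); lever o_n−o_1 = (-4.8995,9.2426,7.0711)
cross product → J_v[:, 1] = (5.0000,5.0000,-3.0711)
J_ω[:, 1] = z_1
entry J[2][1] = -3.0711

-3.071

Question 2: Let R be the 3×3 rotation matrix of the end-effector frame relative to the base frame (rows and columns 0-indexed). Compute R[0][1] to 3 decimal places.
End-effector y-axis (col 1 of R) = (0.7071,-0.7071,0.0000)
R[0][1] = 0.7071

0.707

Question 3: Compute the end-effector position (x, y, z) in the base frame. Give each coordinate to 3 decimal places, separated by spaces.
-4.192 9.950 9.071

after link 1: o_1 = (0.7071, 0.7071, 2.0000)
after link 2: o_2 = (1.7929, 4.6213, 5.5355)
after link 3: o_3 = (1.4645, 9.9497, 9.0711)
after link 4: o_4 = (-4.1924, 9.9497, 9.0711)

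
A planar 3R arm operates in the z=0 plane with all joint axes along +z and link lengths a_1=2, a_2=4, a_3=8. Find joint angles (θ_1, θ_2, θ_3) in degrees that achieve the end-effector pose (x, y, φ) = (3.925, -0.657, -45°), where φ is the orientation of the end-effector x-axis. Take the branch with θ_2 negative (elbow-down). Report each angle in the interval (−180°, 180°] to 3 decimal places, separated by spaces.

150.005 -60.009 -134.996

wrist centre = target − a_3·(cos φ, sin φ) = (-1.7319, 4.9999)
cos θ_2 = (27.9979−2²−4²)/(2·2·4) = 0.4999; θ_2 = -60.0088° (elbow-down)
β = atan2(4.9999,-1.7319) = 109.1051°; ψ = atan2(-3.4644,3.9995) = -40.8997°
θ_1 = β − ψ = 150.0048°
θ_3 = φ − θ_1 − θ_2 = -134.9960° (wrapped to (-180°,180°])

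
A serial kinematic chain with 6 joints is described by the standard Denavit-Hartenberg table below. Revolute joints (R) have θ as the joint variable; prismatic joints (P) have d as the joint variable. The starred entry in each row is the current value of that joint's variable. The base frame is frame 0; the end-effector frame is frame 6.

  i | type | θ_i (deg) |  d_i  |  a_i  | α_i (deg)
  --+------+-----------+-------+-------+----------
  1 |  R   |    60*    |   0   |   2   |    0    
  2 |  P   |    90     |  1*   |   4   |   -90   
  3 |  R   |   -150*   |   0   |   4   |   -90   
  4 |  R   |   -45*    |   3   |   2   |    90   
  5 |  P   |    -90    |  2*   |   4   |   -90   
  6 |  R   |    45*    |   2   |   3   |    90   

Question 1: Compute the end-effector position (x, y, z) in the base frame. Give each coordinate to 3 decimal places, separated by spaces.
after link 1: o_1 = (1.0000, 1.7321, 0.0000)
after link 2: o_2 = (-2.4641, 3.7321, 1.0000)
after link 3: o_3 = (0.5359, 2.0000, 3.0000)
after link 4: o_4 = (-0.4096, 0.9129, 6.3052)
after link 5: o_5 = (-0.4453, -0.6995, 2.1340)
after link 6: o_6 = (2.7018, -2.4174, 1.7540)

2.702 -2.417 1.754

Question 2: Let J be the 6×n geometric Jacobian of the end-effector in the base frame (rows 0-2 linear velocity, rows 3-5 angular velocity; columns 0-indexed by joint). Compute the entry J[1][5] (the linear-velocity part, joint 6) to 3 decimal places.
1.180

axis z_5 = (0.1768,-0.9186,0.3536); lever o_n−o_5 = (3.1471,-1.7179,-0.3800)
cross product → J_v[:, 5] = (0.9564,1.1798,2.5871)
J_ω[:, 5] = z_5
entry J[1][5] = 1.1798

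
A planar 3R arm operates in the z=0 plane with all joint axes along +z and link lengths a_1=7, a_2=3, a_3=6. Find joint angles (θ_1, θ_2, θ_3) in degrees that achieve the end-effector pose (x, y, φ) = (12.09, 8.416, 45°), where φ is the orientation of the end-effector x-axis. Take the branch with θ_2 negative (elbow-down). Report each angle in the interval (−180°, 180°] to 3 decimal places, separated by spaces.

45.002 -60.003 60.002

wrist centre = target − a_3·(cos φ, sin φ) = (7.8474, 4.1734)
cos θ_2 = (78.9980−7²−3²)/(2·7·3) = 0.5000; θ_2 = -60.0032° (elbow-down)
β = atan2(4.1734,7.8474) = 28.0048°; ψ = atan2(-2.5982,8.4999) = -16.9969°
θ_1 = β − ψ = 45.0017°
θ_3 = φ − θ_1 − θ_2 = 60.0015° (wrapped to (-180°,180°])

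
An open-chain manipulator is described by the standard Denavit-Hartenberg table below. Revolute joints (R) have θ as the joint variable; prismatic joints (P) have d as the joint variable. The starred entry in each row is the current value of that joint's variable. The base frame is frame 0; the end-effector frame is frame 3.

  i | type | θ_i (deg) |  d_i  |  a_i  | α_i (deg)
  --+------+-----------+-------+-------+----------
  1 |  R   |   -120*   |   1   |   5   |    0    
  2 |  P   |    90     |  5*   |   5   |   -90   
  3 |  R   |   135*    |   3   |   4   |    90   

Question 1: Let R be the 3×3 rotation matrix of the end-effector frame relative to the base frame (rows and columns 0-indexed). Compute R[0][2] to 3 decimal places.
End-effector z-axis (col 2 of R) = (0.6124,-0.3536,-0.7071)
R[0][2] = 0.6124

0.612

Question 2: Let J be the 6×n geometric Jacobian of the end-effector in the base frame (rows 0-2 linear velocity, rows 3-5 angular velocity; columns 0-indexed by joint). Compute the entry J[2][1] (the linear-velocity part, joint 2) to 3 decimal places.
prismatic axis z_1 = (0.0000,0.0000,1.0000)
J_v[:, 1] = z_1; J_ω[:, 1] = (0,0,0)
entry J[2][1] = 1.0000

1.000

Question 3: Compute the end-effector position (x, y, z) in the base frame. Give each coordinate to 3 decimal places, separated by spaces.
0.881 -2.818 3.172

after link 1: o_1 = (-2.5000, -4.3301, 1.0000)
after link 2: o_2 = (1.8301, -6.8301, 6.0000)
after link 3: o_3 = (0.8806, -2.8178, 3.1716)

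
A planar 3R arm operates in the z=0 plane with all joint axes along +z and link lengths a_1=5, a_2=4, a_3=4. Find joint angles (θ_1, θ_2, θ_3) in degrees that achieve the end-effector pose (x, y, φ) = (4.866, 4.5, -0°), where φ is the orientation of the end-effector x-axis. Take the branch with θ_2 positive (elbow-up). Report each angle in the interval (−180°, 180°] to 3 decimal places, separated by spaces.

wrist centre = target − a_3·(cos φ, sin φ) = (0.8660, 4.5000)
cos θ_2 = (21.0000−5²−4²)/(2·5·4) = -0.5000; θ_2 = 120.0001° (elbow-up)
β = atan2(4.5000,0.8660) = 79.1069°; ψ = atan2(3.4641,3.0000) = 49.1066°
θ_1 = β − ψ = 30.0003°
θ_3 = φ − θ_1 − θ_2 = -150.0004° (wrapped to (-180°,180°])

30.000 120.000 -150.000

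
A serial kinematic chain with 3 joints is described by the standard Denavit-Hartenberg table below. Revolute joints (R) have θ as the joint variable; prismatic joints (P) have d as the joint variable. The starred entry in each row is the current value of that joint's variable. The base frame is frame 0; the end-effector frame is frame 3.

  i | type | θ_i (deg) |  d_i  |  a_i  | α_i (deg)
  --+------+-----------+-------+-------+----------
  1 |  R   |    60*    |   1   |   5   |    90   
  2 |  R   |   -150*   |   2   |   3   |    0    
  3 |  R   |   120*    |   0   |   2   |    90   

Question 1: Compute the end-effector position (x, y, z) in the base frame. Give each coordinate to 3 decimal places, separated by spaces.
after link 1: o_1 = (2.5000, 4.3301, 1.0000)
after link 2: o_2 = (2.9330, 1.0801, -0.5000)
after link 3: o_3 = (3.7990, 2.5801, -1.5000)

3.799 2.580 -1.500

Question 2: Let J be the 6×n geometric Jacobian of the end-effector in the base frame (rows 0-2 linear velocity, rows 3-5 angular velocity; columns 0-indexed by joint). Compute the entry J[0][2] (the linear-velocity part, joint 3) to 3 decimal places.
0.500

axis z_2 = (0.8660,-0.5000,0.0000); lever o_n−o_2 = (0.8660,1.5000,-1.0000)
cross product → J_v[:, 2] = (0.5000,0.8660,1.7321)
J_ω[:, 2] = z_2
entry J[0][2] = 0.5000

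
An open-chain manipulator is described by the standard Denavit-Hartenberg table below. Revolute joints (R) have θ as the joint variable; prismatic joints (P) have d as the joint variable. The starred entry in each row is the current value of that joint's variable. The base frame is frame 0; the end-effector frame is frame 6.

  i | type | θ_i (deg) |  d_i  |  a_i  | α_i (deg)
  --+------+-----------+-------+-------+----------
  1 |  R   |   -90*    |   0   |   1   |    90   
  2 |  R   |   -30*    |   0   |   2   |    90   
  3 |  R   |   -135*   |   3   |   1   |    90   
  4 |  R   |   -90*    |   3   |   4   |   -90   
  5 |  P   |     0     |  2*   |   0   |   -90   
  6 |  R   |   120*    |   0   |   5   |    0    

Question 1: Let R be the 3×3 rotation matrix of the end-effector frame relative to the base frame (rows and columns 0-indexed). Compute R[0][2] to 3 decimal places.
End-effector z-axis (col 2 of R) = (0.7071,-0.6124,-0.3536)
R[0][2] = 0.7071

0.707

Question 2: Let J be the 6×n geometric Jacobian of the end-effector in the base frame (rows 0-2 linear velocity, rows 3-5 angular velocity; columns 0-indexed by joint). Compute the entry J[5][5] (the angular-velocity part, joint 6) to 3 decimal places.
-0.354

axis z_5 = (0.7071,-0.6124,-0.3536); lever o_n−o_5 = (-3.0619,-1.4017,-3.6960)
cross product → J_v[:, 5] = (1.7678,3.6960,-2.8661)
J_ω[:, 5] = z_5
entry J[5][5] = -0.3536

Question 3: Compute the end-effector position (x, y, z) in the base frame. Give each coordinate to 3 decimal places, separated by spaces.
after link 1: o_1 = (0.0000, -1.0000, 0.0000)
after link 2: o_2 = (0.0000, -2.7321, -1.0000)
after link 3: o_3 = (0.7071, -0.6197, -3.2445)
after link 4: o_4 = (-1.4142, -0.7826, 1.2802)
after link 5: o_5 = (0.0000, 0.4422, 1.9873)
after link 6: o_6 = (-3.0619, -0.9595, -1.7086)

-3.062 -0.959 -1.709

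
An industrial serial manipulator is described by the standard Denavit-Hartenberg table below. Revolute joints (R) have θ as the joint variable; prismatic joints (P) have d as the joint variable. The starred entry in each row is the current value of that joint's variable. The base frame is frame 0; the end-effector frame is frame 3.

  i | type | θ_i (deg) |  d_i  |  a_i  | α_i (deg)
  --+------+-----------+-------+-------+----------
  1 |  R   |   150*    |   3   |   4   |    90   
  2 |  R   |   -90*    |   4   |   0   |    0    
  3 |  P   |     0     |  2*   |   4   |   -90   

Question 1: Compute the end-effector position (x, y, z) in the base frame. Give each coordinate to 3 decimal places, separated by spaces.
-0.464 7.196 -1.000

after link 1: o_1 = (-3.4641, 2.0000, 3.0000)
after link 2: o_2 = (-1.4641, 5.4641, 3.0000)
after link 3: o_3 = (-0.4641, 7.1962, -1.0000)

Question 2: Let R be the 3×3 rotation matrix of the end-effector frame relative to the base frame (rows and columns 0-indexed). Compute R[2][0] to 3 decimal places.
End-effector x-axis (col 0 of R) = (-0.0000,0.0000,-1.0000)
R[2][0] = -1.0000

-1.000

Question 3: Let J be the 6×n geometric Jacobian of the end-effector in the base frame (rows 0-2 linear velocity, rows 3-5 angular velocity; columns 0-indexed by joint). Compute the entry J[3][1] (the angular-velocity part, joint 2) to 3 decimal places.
0.500

axis z_1 = (0.5000,0.8660,0.0000); lever o_n−o_1 = (3.0000,5.1962,-4.0000)
cross product → J_v[:, 1] = (-3.4641,2.0000,0.0000)
J_ω[:, 1] = z_1
entry J[3][1] = 0.5000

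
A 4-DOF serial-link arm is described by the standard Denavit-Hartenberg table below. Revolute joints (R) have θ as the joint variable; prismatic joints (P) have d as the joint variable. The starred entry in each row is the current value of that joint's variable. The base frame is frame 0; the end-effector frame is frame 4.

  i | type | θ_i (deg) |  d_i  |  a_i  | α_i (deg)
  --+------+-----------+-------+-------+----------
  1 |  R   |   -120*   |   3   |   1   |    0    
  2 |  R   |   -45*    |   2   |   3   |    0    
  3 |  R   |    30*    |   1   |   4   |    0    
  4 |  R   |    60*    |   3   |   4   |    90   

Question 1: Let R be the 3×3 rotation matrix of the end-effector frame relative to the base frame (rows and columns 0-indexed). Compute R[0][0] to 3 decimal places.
0.259

End-effector x-axis (col 0 of R) = (0.2588,-0.9659,0.0000)
R[0][0] = 0.2588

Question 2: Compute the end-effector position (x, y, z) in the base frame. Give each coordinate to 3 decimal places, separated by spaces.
after link 1: o_1 = (-0.5000, -0.8660, 3.0000)
after link 2: o_2 = (-3.3978, -1.6425, 5.0000)
after link 3: o_3 = (-6.2262, -4.4709, 6.0000)
after link 4: o_4 = (-5.1909, -8.3346, 9.0000)

-5.191 -8.335 9.000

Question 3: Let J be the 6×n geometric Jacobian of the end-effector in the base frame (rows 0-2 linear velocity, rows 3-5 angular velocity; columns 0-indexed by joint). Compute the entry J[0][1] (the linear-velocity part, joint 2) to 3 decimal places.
7.469

axis z_1 = (0.0000,0.0000,1.0000); lever o_n−o_1 = (-4.6909,-7.4686,6.0000)
cross product → J_v[:, 1] = (7.4686,-4.6909,0.0000)
J_ω[:, 1] = z_1
entry J[0][1] = 7.4686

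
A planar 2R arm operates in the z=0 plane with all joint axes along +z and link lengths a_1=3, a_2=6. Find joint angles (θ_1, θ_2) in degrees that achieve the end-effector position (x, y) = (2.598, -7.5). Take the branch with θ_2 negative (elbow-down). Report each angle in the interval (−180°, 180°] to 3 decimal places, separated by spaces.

cos θ_2 = (62.9996−3²−6²)/(2·3·6) = 0.5000; θ_2 = -60.0007° (elbow-down)
β = atan2(-7.5000,2.5980) = -70.8939°; ψ = atan2(-5.1962,5.9999) = -40.8939°
θ_1 = β − ψ = -30.0000°

-30.000 -60.001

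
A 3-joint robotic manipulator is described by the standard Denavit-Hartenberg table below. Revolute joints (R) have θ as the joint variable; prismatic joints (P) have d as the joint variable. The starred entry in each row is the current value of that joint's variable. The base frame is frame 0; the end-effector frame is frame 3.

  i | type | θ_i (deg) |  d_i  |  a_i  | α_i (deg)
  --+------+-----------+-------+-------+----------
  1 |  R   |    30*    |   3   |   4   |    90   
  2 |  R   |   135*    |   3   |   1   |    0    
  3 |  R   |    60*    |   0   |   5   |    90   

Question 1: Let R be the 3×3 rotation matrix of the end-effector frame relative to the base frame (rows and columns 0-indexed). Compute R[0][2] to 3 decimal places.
End-effector z-axis (col 2 of R) = (-0.2241,-0.1294,0.9659)
R[0][2] = -0.2241

-0.224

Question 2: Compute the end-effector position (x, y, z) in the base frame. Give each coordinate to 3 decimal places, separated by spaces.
after link 1: o_1 = (3.4641, 2.0000, 3.0000)
after link 2: o_2 = (4.3517, -0.9516, 3.7071)
after link 3: o_3 = (0.1691, -3.3664, 2.4130)

0.169 -3.366 2.413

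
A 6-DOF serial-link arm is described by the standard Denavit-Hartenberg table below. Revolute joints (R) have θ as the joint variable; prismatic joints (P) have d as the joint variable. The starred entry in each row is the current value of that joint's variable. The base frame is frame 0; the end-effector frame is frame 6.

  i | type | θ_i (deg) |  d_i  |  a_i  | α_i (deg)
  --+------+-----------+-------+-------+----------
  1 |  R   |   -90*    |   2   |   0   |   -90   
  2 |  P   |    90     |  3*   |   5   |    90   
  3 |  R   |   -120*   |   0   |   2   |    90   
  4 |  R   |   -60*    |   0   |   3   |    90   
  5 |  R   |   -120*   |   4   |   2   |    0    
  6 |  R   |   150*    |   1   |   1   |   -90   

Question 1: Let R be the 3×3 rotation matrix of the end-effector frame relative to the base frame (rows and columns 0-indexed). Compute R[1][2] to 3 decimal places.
-0.433

End-effector z-axis (col 2 of R) = (0.6495,-0.4330,0.6250)
R[1][2] = -0.4330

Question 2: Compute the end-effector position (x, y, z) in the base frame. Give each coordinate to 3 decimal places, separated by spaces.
3.161 4.982 -4.516

after link 1: o_1 = (0.0000, 0.0000, 2.0000)
after link 2: o_2 = (3.0000, -0.0000, -3.0000)
after link 3: o_3 = (1.2679, -0.0000, -2.0000)
after link 4: o_4 = (-0.0311, 2.5981, -1.2500)
after link 5: o_5 = (2.5359, 3.7321, -4.7321)
after link 6: o_6 = (3.1609, 4.9821, -4.5155)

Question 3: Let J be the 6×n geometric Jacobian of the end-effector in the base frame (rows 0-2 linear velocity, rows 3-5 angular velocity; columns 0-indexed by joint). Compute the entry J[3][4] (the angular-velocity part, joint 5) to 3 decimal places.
axis z_4 = (0.7500,0.5000,-0.4330); lever o_n−o_4 = (3.1920,2.3840,-3.2655)
cross product → J_v[:, 4] = (-0.6005,1.0670,0.1920)
J_ω[:, 4] = z_4
entry J[3][4] = 0.7500

0.750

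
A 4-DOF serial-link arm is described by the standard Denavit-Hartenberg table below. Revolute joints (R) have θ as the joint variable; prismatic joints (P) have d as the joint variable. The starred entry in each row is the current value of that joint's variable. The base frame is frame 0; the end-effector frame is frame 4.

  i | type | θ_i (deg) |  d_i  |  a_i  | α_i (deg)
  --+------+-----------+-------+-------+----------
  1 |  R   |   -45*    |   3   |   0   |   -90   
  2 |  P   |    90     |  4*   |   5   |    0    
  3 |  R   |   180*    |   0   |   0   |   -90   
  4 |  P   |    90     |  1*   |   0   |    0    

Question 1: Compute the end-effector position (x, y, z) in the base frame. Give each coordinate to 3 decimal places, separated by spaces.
after link 1: o_1 = (0.0000, 0.0000, 3.0000)
after link 2: o_2 = (2.8284, 2.8284, -2.0000)
after link 3: o_3 = (2.8284, 2.8284, -2.0000)
after link 4: o_4 = (3.5355, 2.1213, -2.0000)

3.536 2.121 -2.000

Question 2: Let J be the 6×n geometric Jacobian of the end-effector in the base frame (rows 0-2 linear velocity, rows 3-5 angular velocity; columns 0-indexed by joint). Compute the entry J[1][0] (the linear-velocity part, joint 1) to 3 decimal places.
3.536

axis z_0 = ẑ; lever o_n−o_0 = (3.5355,2.1213,-2.0000)
cross product → J_v[:, 0] = (-2.1213,3.5355,0.0000)
J_ω[:, 0] = z_0
entry J[1][0] = 3.5355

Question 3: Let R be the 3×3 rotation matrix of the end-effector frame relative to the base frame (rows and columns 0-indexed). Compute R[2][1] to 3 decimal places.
-1.000

End-effector y-axis (col 1 of R) = (0.0000,-0.0000,-1.0000)
R[2][1] = -1.0000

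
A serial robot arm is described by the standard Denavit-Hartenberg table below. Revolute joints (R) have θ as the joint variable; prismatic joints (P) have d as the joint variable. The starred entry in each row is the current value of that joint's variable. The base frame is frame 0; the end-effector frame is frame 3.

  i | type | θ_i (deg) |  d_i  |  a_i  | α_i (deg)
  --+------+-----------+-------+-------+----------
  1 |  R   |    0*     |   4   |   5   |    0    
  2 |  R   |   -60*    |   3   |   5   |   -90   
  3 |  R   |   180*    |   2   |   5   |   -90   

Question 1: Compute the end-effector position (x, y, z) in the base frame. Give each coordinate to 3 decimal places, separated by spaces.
6.732 1.000 7.000

after link 1: o_1 = (5.0000, 0.0000, 4.0000)
after link 2: o_2 = (7.5000, -4.3301, 7.0000)
after link 3: o_3 = (6.7321, 1.0000, 7.0000)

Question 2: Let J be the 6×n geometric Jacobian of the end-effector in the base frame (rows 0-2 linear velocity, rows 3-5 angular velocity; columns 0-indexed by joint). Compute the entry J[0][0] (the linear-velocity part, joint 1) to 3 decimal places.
axis z_0 = ẑ; lever o_n−o_0 = (6.7321,1.0000,7.0000)
cross product → J_v[:, 0] = (-1.0000,6.7321,0.0000)
J_ω[:, 0] = z_0
entry J[0][0] = -1.0000

-1.000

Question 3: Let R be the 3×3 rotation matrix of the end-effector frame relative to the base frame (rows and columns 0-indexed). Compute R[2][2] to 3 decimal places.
End-effector z-axis (col 2 of R) = (-0.0000,0.0000,1.0000)
R[2][2] = 1.0000

1.000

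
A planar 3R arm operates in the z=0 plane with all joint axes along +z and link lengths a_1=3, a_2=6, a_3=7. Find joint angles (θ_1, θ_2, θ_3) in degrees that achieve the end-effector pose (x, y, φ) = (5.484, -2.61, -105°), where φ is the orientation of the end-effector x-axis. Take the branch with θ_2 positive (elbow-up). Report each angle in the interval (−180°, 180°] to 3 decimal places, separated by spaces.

wrist centre = target − a_3·(cos φ, sin φ) = (7.2957, 4.1515)
cos θ_2 = (70.4625−3²−6²)/(2·3·6) = 0.7073; θ_2 = 44.9850° (elbow-up)
β = atan2(4.1515,7.2957) = 29.6411°; ψ = atan2(4.2415,7.2438) = 30.3508°
θ_1 = β − ψ = -0.7097°
θ_3 = φ − θ_1 − θ_2 = -149.2753° (wrapped to (-180°,180°])

-0.710 44.985 -149.275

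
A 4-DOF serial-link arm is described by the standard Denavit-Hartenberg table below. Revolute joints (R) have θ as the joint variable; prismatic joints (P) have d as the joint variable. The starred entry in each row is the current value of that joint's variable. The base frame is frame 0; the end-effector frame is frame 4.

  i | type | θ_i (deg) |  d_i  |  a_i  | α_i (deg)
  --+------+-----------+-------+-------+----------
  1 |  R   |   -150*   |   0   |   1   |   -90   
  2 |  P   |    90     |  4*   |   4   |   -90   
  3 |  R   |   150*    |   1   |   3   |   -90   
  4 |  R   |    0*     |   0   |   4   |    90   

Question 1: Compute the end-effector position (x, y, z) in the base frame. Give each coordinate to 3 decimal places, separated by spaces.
0.250 -0.433 2.062

after link 1: o_1 = (-0.8660, -0.5000, 0.0000)
after link 2: o_2 = (1.1340, -3.9641, -4.0000)
after link 3: o_3 = (1.2500, -2.1651, -1.4019)
after link 4: o_4 = (0.2500, -0.4330, 2.0622)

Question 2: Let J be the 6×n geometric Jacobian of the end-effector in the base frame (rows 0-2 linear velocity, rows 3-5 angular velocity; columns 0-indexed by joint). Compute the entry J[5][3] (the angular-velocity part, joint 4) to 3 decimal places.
axis z_3 = (0.4330,-0.7500,0.5000); lever o_n−o_3 = (-1.0000,1.7321,3.4641)
cross product → J_v[:, 3] = (-3.4641,-2.0000,0.0000)
J_ω[:, 3] = z_3
entry J[5][3] = 0.5000

0.500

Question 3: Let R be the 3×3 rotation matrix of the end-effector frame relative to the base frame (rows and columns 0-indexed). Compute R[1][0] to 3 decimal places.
0.433

End-effector x-axis (col 0 of R) = (-0.2500,0.4330,0.8660)
R[1][0] = 0.4330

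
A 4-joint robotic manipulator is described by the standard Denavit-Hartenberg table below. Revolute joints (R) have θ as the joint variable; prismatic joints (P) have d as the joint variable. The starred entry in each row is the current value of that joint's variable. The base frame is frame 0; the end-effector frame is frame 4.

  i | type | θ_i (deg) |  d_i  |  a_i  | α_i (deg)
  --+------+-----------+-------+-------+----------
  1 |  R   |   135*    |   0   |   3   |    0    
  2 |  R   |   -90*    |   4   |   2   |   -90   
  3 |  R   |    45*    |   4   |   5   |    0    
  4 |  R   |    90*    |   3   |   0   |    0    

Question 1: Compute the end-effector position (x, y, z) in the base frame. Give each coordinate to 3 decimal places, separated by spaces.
after link 1: o_1 = (-2.1213, 2.1213, 0.0000)
after link 2: o_2 = (-0.7071, 3.5355, 4.0000)
after link 3: o_3 = (-1.0355, 8.8640, 0.4645)
after link 4: o_4 = (-3.1569, 10.9853, 0.4645)

-3.157 10.985 0.464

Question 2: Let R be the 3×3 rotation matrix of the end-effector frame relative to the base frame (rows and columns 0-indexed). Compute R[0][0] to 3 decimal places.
-0.500

End-effector x-axis (col 0 of R) = (-0.5000,-0.5000,-0.7071)
R[0][0] = -0.5000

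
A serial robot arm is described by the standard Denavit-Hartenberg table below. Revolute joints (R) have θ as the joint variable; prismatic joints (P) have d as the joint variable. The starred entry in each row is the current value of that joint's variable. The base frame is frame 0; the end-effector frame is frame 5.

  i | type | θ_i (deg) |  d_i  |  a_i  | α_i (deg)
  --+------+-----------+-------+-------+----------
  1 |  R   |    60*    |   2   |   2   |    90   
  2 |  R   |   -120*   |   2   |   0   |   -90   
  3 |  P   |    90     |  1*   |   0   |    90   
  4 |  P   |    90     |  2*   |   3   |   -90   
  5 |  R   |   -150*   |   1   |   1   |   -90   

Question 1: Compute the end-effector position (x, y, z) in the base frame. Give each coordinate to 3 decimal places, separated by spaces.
after link 1: o_1 = (1.0000, 1.7321, 2.0000)
after link 2: o_2 = (2.7321, 0.7321, 2.0000)
after link 3: o_3 = (3.1651, 1.4821, 1.5000)
after link 4: o_4 = (3.9641, 2.8660, -1.7321)
after link 5: o_5 = (4.3301, 1.5000, -1.7321)

4.330 1.500 -1.732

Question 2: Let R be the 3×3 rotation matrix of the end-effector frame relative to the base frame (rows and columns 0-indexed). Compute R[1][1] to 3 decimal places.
End-effector y-axis (col 1 of R) = (-0.8660,0.5000,-0.0000)
R[1][1] = 0.5000

0.500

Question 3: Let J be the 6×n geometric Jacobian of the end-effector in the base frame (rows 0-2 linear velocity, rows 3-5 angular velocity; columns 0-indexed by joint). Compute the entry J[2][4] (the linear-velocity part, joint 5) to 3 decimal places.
axis z_4 = (0.8660,-0.5000,0.0000); lever o_n−o_4 = (0.3660,-1.3660,0.0000)
cross product → J_v[:, 4] = (0.0000,0.0000,-1.0000)
J_ω[:, 4] = z_4
entry J[2][4] = -1.0000

-1.000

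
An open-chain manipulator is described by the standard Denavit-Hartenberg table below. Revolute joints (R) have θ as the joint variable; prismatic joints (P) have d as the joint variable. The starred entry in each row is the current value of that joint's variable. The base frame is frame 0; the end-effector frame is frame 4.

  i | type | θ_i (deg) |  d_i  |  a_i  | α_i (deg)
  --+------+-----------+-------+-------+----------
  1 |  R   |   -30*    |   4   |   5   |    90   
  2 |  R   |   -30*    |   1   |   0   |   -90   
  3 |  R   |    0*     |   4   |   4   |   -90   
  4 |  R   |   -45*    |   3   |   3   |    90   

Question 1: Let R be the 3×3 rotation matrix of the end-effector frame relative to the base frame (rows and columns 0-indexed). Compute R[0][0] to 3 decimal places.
End-effector x-axis (col 0 of R) = (0.8365,-0.4830,0.2588)
R[0][0] = 0.8365

0.837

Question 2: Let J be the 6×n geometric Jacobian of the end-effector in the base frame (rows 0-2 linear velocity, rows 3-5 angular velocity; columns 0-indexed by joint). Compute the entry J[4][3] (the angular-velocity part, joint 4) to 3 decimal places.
0.866

axis z_3 = (0.5000,0.8660,0.0000); lever o_n−o_3 = (4.0095,1.1492,0.7765)
cross product → J_v[:, 3] = (0.6724,-0.3882,-2.8978)
J_ω[:, 3] = z_3
entry J[4][3] = 0.8660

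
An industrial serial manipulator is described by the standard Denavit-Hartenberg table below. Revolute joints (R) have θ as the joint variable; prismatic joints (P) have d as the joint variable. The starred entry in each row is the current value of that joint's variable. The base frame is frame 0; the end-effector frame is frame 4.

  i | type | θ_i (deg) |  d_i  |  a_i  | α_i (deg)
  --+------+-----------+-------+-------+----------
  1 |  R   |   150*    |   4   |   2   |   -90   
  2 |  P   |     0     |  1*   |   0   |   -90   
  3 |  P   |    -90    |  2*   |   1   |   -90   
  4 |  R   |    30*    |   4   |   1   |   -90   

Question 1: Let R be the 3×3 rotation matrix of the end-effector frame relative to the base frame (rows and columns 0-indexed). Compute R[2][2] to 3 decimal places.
0.866

End-effector z-axis (col 2 of R) = (0.2500,0.4330,0.8660)
R[2][2] = 0.8660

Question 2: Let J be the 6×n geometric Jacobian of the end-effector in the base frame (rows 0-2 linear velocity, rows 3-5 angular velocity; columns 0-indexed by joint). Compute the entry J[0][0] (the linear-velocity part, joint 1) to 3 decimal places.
axis z_0 = ẑ; lever o_n−o_0 = (-6.6292,0.5179,2.5000)
cross product → J_v[:, 0] = (-0.5179,-6.6292,0.0000)
J_ω[:, 0] = z_0
entry J[0][0] = -0.5179

-0.518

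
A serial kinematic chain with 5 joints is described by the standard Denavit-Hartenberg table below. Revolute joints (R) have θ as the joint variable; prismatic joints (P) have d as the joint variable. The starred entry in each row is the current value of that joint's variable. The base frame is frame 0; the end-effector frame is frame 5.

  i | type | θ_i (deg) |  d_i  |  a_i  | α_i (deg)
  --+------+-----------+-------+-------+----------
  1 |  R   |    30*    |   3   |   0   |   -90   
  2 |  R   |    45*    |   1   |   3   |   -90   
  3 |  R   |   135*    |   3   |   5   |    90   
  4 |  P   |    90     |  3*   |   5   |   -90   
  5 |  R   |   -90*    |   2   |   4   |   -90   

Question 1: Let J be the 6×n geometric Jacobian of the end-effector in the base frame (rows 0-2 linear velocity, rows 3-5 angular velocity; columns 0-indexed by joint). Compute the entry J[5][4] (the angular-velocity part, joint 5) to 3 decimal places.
-0.500

axis z_4 = (0.0795,0.8624,-0.5000); lever o_n−o_4 = (3.3052,0.2753,-3.0000)
cross product → J_v[:, 4] = (-2.4495,-1.4142,-2.8284)
J_ω[:, 4] = z_4
entry J[5][4] = -0.5000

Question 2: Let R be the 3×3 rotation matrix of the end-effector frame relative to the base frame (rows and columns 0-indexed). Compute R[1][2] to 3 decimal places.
-0.354

End-effector z-axis (col 2 of R) = (-0.6124,-0.3536,-0.7071)
R[1][2] = -0.3536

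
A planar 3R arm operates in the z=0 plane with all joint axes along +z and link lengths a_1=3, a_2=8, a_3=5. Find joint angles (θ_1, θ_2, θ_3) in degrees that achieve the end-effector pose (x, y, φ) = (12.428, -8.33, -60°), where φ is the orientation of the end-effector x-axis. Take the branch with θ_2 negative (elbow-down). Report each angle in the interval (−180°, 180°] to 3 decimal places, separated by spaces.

0.009 -30.012 -29.997

wrist centre = target − a_3·(cos φ, sin φ) = (9.9280, -3.9999)
cos θ_2 = (114.5642−3²−8²)/(2·3·8) = 0.8659; θ_2 = -30.0121° (elbow-down)
β = atan2(-3.9999,9.9280) = -21.9439°; ψ = atan2(-4.0015,9.9274) = -21.9531°
θ_1 = β − ψ = 0.0091°
θ_3 = φ − θ_1 − θ_2 = -29.9971° (wrapped to (-180°,180°])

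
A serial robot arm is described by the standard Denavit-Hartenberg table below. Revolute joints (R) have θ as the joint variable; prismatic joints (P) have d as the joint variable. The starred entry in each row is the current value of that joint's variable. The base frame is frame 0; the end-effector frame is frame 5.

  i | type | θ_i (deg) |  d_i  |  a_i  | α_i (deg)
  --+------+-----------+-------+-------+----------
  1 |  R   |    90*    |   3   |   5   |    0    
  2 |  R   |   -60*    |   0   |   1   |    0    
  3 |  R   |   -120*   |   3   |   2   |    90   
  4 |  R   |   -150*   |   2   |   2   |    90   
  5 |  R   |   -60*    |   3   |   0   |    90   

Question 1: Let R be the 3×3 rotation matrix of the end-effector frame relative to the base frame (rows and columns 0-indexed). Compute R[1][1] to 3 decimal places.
0.500

End-effector y-axis (col 1 of R) = (-0.0000,0.5000,0.8660)
R[1][1] = 0.5000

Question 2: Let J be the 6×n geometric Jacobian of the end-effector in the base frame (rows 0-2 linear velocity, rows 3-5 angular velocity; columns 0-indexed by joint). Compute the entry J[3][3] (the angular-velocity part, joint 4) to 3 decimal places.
-1.000

axis z_3 = (-1.0000,-0.0000,0.0000); lever o_n−o_3 = (-2.0000,3.2321,1.5981)
cross product → J_v[:, 3] = (-0.0000,1.5981,-3.2321)
J_ω[:, 3] = z_3
entry J[3][3] = -1.0000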